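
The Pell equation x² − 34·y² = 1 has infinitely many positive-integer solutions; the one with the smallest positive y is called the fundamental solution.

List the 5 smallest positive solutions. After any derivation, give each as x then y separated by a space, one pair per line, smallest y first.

35 6
2449 420
171395 29394
11995201 2057160
839492675 143971806

√34 = [5; 1,4,1,10, …], period ℓ=4 (even) → k=3
step 0: (5, 1)  from 5·(1,0) + (0,1)
…
step 2: (29, 5)  from 4·(6,1) + (5,1)
step 3: (35, 6)  from 1·(29,5) + (6,1)
→ (35, 6).  Check: 35²=1225, 34·6²=1224, difference 1.
n=2: (35,6)∘(35,6) = (35·35+34·6·6, 35·6+6·35) = (2449,420)
n=3: (2449,420)∘(35,6) = (35·2449+34·6·420, 35·420+6·2449) = (171395,29394)
n=4: (171395,29394)∘(35,6) = (35·171395+34·6·29394, 35·29394+6·171395) = (11995201,2057160)
n=5: (11995201,2057160)∘(35,6) = (35·11995201+34·6·2057160, 35·2057160+6·11995201) = (839492675,143971806)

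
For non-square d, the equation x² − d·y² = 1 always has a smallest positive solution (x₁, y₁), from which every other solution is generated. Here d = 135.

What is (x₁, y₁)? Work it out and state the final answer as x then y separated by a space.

√135 = [11; 1,1,1,1,1,1,1,22, …], period ℓ=8 (even) → k=7
k=0  a_k=11  p_k/q_k = 11/1
…
k=2  a_k=1  p_k/q_k = 23/2
…
k=4  a_k=1  p_k/q_k = 58/5
…
k=6  a_k=1  p_k/q_k = 151/13
k=7  a_k=1  p_k/q_k = 244/21
fundamental: x₁=244, y₁=21  (since 59536 − 135·441 = 1)

244 21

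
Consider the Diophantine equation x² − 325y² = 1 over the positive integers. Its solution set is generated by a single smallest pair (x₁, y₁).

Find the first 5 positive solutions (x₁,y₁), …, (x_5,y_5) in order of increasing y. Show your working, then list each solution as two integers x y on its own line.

649 36
842401 46728
1093435849 60652908
1419278889601 78727427856
1842222905266249 102188140704180

[18; 36] for √325; ℓ=1 ⇒ convergent index 1
a_0=18:  p_0=18·1+0=18,  q_0=18·0+1=1
a_1=36:  p_1=36·18+1=649,  q_1=36·1+0=36
(x₁, y₁) = (649, 36);  649² − 325·36² = 1 ✓
k=2:  x_2 = 649·649+325·36·36 = 842401,  y_2 = 649·36+36·649 = 46728
k=3:  x_3 = 649·842401+325·36·46728 = 1093435849,  y_3 = 649·46728+36·842401 = 60652908
k=4:  x_4 = 649·1093435849+325·36·60652908 = 1419278889601,  y_4 = 649·60652908+36·1093435849 = 78727427856
k=5:  x_5 = 649·1419278889601+325·36·78727427856 = 1842222905266249,  y_5 = 649·78727427856+36·1419278889601 = 102188140704180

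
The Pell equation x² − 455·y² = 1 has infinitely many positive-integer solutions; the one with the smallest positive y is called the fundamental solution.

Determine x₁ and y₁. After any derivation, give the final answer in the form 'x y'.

64 3

d=455: √d = [21; 3,42] (ℓ=2, even), read p_1/q_1
step 0: (21, 1)  from 21·(1,0) + (0,1)
step 1: (64, 3)  from 3·(21,1) + (1,0)
(x₁, y₁) = (64, 3);  64² − 455·3² = 1 ✓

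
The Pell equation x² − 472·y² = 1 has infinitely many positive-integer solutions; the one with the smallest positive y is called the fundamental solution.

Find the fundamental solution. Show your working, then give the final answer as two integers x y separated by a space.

[21; 1,2,1,1,1,…,2,1,42] for √472; ℓ=14 ⇒ convergent index 13
a_0=21:  p_0=21·1+0=21,  q_0=21·0+1=1
…
a_2=2:  p_2=2·22+21=65,  q_2=2·1+1=3
a_3=1:  p_3=1·65+22=87,  q_3=1·3+1=4
…
a_5=1:  p_5=1·152+87=239,  q_5=1·7+4=11
a_6=4:  p_6=4·239+152=1108,  q_6=4·11+7=51
a_7=5:  p_7=5·1108+239=5779,  q_7=5·51+11=266
a_8=4:  p_8=4·5779+1108=24224,  q_8=4·266+51=1115
a_9=1:  p_9=1·24224+5779=30003,  q_9=1·1115+266=1381
a_10=1:  p_10=1·30003+24224=54227,  q_10=1·1381+1115=2496
…
a_12=2:  p_12=2·84230+54227=222687,  q_12=2·3877+2496=10250
a_13=1:  p_13=1·222687+84230=306917,  q_13=1·10250+3877=14127
(x₁, y₁) = (306917, 14127);  306917² − 472·14127² = 1 ✓

306917 14127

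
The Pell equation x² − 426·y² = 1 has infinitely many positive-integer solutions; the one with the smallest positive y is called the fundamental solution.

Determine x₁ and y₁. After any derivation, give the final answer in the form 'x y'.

88751 4300

[20; 1,1,1,3,2,6,2,3,1,1,1,40] for √426; ℓ=12 ⇒ convergent index 11
i=0: a=20 ⇒ p=20, q=1
…
i=2: a=1 ⇒ p=41, q=2
i=3: a=1 ⇒ p=62, q=3
…
i=6: a=6 ⇒ p=3323, q=161
i=7: a=2 ⇒ p=7162, q=347
i=8: a=3 ⇒ p=24809, q=1202
…
i=10: a=1 ⇒ p=56780, q=2751
i=11: a=1 ⇒ p=88751, q=4300
→ (88751, 4300).  Check: 88751²=7876740001, 426·4300²=7876740000, difference 1.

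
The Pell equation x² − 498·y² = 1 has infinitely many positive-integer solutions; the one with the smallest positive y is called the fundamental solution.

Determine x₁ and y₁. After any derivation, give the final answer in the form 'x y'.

[22; 3,6,22,6,3,44] for √498; ℓ=6 ⇒ convergent index 5
a_0=22:  p_0=22·1+0=22,  q_0=22·0+1=1
…
a_4=6:  p_4=6·9395+424=56794,  q_4=6·421+19=2545
a_5=3:  p_5=3·56794+9395=179777,  q_5=3·2545+421=8056
fundamental: x₁=179777, y₁=8056  (since 32319769729 − 498·64899136 = 1)

179777 8056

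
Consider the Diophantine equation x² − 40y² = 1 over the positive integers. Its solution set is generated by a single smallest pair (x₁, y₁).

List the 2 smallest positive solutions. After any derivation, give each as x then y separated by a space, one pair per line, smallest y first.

19 3
721 114

√40 = [6; 3,12, …], period ℓ=2 (even) → k=1
step 0: (6, 1)  from 6·(1,0) + (0,1)
step 1: (19, 3)  from 3·(6,1) + (1,0)
(x₁, y₁) = (19, 3);  19² − 40·3² = 1 ✓
k=2:  x_2 = 19·19+40·3·3 = 721,  y_2 = 19·3+3·19 = 114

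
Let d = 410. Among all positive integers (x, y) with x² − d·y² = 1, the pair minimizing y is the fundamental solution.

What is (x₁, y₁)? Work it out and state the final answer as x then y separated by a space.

d=410: √d = [20; 4,40] (ℓ=2, even), read p_1/q_1
i=0: a=20 ⇒ p=20, q=1
i=1: a=4 ⇒ p=81, q=4
fundamental: x₁=81, y₁=4  (since 6561 − 410·16 = 1)

81 4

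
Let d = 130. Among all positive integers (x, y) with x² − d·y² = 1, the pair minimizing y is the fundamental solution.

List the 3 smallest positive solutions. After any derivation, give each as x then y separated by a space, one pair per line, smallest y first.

√130 → a₀=11, period (2,2,22); ℓ=3 odd so k=5
step 0: (11, 1)  from 11·(1,0) + (0,1)
…
step 4: (2611, 229)  from 2·(1277,112) + (57,5)
step 5: (6499, 570)  from 2·(2611,229) + (1277,112)
(x₁, y₁) = (6499, 570);  6499² − 130·570² = 1 ✓
(6499+570√130)^2 = 84474001 + 7408860√130
(6499+570√130)^3 = 1097993058499 + 96300361710√130

6499 570
84474001 7408860
1097993058499 96300361710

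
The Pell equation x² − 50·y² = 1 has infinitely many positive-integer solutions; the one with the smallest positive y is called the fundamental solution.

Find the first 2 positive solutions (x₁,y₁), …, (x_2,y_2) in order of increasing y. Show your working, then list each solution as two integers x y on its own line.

√50 = [7; 14, …], period ℓ=1 (odd) → k=1
k=0  a_k=7  p_k/q_k = 7/1
k=1  a_k=14  p_k/q_k = 99/14
(x₁, y₁) = (99, 14);  99² − 50·14² = 1 ✓
(x_2, y_2) = (99·99 + 50·14·14, 99·14 + 14·99) = (19601, 2772)

99 14
19601 2772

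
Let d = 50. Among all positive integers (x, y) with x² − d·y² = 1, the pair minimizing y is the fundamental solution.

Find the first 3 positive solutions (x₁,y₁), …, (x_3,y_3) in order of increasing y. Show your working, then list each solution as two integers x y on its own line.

99 14
19601 2772
3880899 548842

d=50: √d = [7; 14] (ℓ=1, odd), read p_1/q_1
a_0=7:  p_0=7·1+0=7,  q_0=7·0+1=1
a_1=14:  p_1=14·7+1=99,  q_1=14·1+0=14
fundamental: x₁=99, y₁=14  (since 9801 − 50·196 = 1)
n=2: (99,14)∘(99,14) = (99·99+50·14·14, 99·14+14·99) = (19601,2772)
n=3: (19601,2772)∘(99,14) = (99·19601+50·14·2772, 99·2772+14·19601) = (3880899,548842)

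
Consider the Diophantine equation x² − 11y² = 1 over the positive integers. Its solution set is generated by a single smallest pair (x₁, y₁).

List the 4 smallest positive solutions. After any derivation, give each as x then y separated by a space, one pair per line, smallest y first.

√11 → a₀=3, period (3,6); ℓ=2 even so k=1
i=0: a=3 ⇒ p=3, q=1
i=1: a=3 ⇒ p=10, q=3
fundamental: x₁=10, y₁=3  (since 100 − 11·9 = 1)
n=2: (10,3)∘(10,3) = (10·10+11·3·3, 10·3+3·10) = (199,60)
n=3: (199,60)∘(10,3) = (10·199+11·3·60, 10·60+3·199) = (3970,1197)
n=4: (3970,1197)∘(10,3) = (10·3970+11·3·1197, 10·1197+3·3970) = (79201,23880)

10 3
199 60
3970 1197
79201 23880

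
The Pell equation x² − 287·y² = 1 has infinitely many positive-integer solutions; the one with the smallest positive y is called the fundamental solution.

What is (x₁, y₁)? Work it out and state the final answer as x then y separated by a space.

288 17

√287 = [16; 1,15,1,32, …], period ℓ=4 (even) → k=3
k=0  a_k=16  p_k/q_k = 16/1
k=1  a_k=1  p_k/q_k = 17/1
k=2  a_k=15  p_k/q_k = 271/16
k=3  a_k=1  p_k/q_k = 288/17
→ (288, 17).  Check: 288²=82944, 287·17²=82943, difference 1.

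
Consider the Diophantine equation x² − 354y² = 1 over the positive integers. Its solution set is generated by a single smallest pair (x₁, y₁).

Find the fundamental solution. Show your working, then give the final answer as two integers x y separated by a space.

258065 13716

[18; 1,4,2,2,18,2,2,4,1,36] for √354; ℓ=10 ⇒ convergent index 9
k=0  a_k=18  p_k/q_k = 18/1
k=1  a_k=1  p_k/q_k = 19/1
k=2  a_k=4  p_k/q_k = 94/5
…
k=4  a_k=2  p_k/q_k = 508/27
…
k=8  a_k=4  p_k/q_k = 210294/11177
k=9  a_k=1  p_k/q_k = 258065/13716
fundamental: x₁=258065, y₁=13716  (since 66597544225 − 354·188128656 = 1)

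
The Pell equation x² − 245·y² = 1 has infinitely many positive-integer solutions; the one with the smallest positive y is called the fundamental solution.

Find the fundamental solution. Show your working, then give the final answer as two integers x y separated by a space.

[15; 1,1,1,7,6,7,1,1,1,30] for √245; ℓ=10 ⇒ convergent index 9
a_0=15:  p_0=15·1+0=15,  q_0=15·0+1=1
…
a_8=1:  p_8=1·18016+15809=33825,  q_8=1·1151+1010=2161
a_9=1:  p_9=1·33825+18016=51841,  q_9=1·2161+1151=3312
(x₁, y₁) = (51841, 3312);  51841² − 245·3312² = 1 ✓

51841 3312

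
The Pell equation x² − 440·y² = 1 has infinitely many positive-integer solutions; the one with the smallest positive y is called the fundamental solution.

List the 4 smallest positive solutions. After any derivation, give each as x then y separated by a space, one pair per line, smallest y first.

[20; 1,40] for √440; ℓ=2 ⇒ convergent index 1
step 0: (20, 1)  from 20·(1,0) + (0,1)
step 1: (21, 1)  from 1·(20,1) + (1,0)
(x₁, y₁) = (21, 1);  21² − 440·1² = 1 ✓
(x_2, y_2) = (21·21 + 440·1·1, 21·1 + 1·21) = (881, 42)
(x_3, y_3) = (21·881 + 440·1·42, 21·42 + 1·881) = (36981, 1763)
(x_4, y_4) = (21·36981 + 440·1·1763, 21·1763 + 1·36981) = (1552321, 74004)

21 1
881 42
36981 1763
1552321 74004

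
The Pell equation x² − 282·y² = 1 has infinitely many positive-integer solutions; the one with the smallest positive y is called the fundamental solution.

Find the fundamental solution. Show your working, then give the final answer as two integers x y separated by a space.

2351 140

√282 = [16; 1,3,1,4,1,3,1,32, …], period ℓ=8 (even) → k=7
step 0: (16, 1)  from 16·(1,0) + (0,1)
step 1: (17, 1)  from 1·(16,1) + (1,0)
…
step 3: (84, 5)  from 1·(67,4) + (17,1)
step 4: (403, 24)  from 4·(84,5) + (67,4)
step 5: (487, 29)  from 1·(403,24) + (84,5)
step 6: (1864, 111)  from 3·(487,29) + (403,24)
step 7: (2351, 140)  from 1·(1864,111) + (487,29)
(x₁, y₁) = (2351, 140);  2351² − 282·140² = 1 ✓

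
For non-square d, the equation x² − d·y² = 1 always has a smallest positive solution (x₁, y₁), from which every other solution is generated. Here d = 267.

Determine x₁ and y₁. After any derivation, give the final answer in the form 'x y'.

2402 147

√267 → a₀=16, period (2,1,15,1,2,32); ℓ=6 even so k=5
a_0=16:  p_0=16·1+0=16,  q_0=16·0+1=1
a_1=2:  p_1=2·16+1=33,  q_1=2·1+0=2
…
a_4=1:  p_4=1·768+49=817,  q_4=1·47+3=50
a_5=2:  p_5=2·817+768=2402,  q_5=2·50+47=147
(x₁, y₁) = (2402, 147);  2402² − 267·147² = 1 ✓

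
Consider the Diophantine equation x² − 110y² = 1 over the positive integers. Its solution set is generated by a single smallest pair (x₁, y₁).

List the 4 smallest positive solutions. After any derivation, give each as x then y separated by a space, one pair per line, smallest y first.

[10; 2,20] for √110; ℓ=2 ⇒ convergent index 1
k=0  a_k=10  p_k/q_k = 10/1
k=1  a_k=2  p_k/q_k = 21/2
(x₁, y₁) = (21, 2);  21² − 110·2² = 1 ✓
k=2:  x_2 = 21·21+110·2·2 = 881,  y_2 = 21·2+2·21 = 84
k=3:  x_3 = 21·881+110·2·84 = 36981,  y_3 = 21·84+2·881 = 3526
k=4:  x_4 = 21·36981+110·2·3526 = 1552321,  y_4 = 21·3526+2·36981 = 148008

21 2
881 84
36981 3526
1552321 148008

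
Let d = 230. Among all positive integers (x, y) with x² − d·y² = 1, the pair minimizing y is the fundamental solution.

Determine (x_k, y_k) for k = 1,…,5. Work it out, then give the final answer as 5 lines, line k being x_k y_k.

[15; 6,30] for √230; ℓ=2 ⇒ convergent index 1
i=0: a=15 ⇒ p=15, q=1
i=1: a=6 ⇒ p=91, q=6
→ (91, 6).  Check: 91²=8281, 230·6²=8280, difference 1.
(x_2, y_2) = (91·91 + 230·6·6, 91·6 + 6·91) = (16561, 1092)
(x_3, y_3) = (91·16561 + 230·6·1092, 91·1092 + 6·16561) = (3014011, 198738)
(x_4, y_4) = (91·3014011 + 230·6·198738, 91·198738 + 6·3014011) = (548533441, 36169224)
(x_5, y_5) = (91·548533441 + 230·6·36169224, 91·36169224 + 6·548533441) = (99830072251, 6582600030)

91 6
16561 1092
3014011 198738
548533441 36169224
99830072251 6582600030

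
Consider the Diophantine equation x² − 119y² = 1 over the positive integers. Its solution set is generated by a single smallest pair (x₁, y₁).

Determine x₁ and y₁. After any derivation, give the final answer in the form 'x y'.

120 11

[10; 1,9,1,20] for √119; ℓ=4 ⇒ convergent index 3
i=0: a=10 ⇒ p=10, q=1
i=1: a=1 ⇒ p=11, q=1
i=2: a=9 ⇒ p=109, q=10
i=3: a=1 ⇒ p=120, q=11
fundamental: x₁=120, y₁=11  (since 14400 − 119·121 = 1)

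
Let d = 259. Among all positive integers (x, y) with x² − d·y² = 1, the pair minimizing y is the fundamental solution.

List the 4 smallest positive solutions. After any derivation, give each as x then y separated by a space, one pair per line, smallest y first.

847225 52644
1435580401249 89202625800
2432519210895520825 151149389286757356
4121782176900479681520001 256115082676856799248400

√259 = [16; 10,1,2,3,4,3,2,1,10,32, …], period ℓ=10 (even) → k=9
i=0: a=16 ⇒ p=16, q=1
i=1: a=10 ⇒ p=161, q=10
…
i=3: a=2 ⇒ p=515, q=32
…
i=5: a=4 ⇒ p=7403, q=460
i=6: a=3 ⇒ p=23931, q=1487
…
i=8: a=1 ⇒ p=79196, q=4921
i=9: a=10 ⇒ p=847225, q=52644
→ (847225, 52644).  Check: 847225²=717790200625, 259·52644²=717790200624, difference 1.
(x_2, y_2) = (847225·847225 + 259·52644·52644, 847225·52644 + 52644·847225) = (1435580401249, 89202625800)
(x_3, y_3) = (847225·1435580401249 + 259·52644·89202625800, 847225·89202625800 + 52644·1435580401249) = (2432519210895520825, 151149389286757356)
(x_4, y_4) = (847225·2432519210895520825 + 259·52644·151149389286757356, 847225·151149389286757356 + 52644·2432519210895520825) = (4121782176900479681520001, 256115082676856799248400)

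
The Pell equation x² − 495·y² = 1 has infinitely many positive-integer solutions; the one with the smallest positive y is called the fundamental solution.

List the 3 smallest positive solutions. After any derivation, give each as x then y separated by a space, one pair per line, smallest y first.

[22; 4,44] for √495; ℓ=2 ⇒ convergent index 1
a_0=22:  p_0=22·1+0=22,  q_0=22·0+1=1
a_1=4:  p_1=4·22+1=89,  q_1=4·1+0=4
(x₁, y₁) = (89, 4);  89² − 495·4² = 1 ✓
k=2:  x_2 = 89·89+495·4·4 = 15841,  y_2 = 89·4+4·89 = 712
k=3:  x_3 = 89·15841+495·4·712 = 2819609,  y_3 = 89·712+4·15841 = 126732

89 4
15841 712
2819609 126732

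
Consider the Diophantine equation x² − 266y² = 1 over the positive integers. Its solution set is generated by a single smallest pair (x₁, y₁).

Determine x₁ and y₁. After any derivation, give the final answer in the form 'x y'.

[16; 3,4,3,32] for √266; ℓ=4 ⇒ convergent index 3
a_0=16:  p_0=16·1+0=16,  q_0=16·0+1=1
a_1=3:  p_1=3·16+1=49,  q_1=3·1+0=3
a_2=4:  p_2=4·49+16=212,  q_2=4·3+1=13
a_3=3:  p_3=3·212+49=685,  q_3=3·13+3=42
fundamental: x₁=685, y₁=42  (since 469225 − 266·1764 = 1)

685 42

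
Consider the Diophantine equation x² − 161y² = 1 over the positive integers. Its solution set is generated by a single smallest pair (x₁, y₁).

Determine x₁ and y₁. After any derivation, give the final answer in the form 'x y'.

d=161: √d = [12; 1,2,4,1,2,1,4,2,1,24] (ℓ=10, even), read p_9/q_9
a_0=12:  p_0=12·1+0=12,  q_0=12·0+1=1
…
a_2=2:  p_2=2·13+12=38,  q_2=2·1+1=3
…
a_8=2:  p_8=2·3667+774=8108,  q_8=2·289+61=639
a_9=1:  p_9=1·8108+3667=11775,  q_9=1·639+289=928
(x₁, y₁) = (11775, 928);  11775² − 161·928² = 1 ✓

11775 928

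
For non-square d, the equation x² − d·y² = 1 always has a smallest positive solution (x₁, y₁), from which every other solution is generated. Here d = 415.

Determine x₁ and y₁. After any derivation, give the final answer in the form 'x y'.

d=415: √d = [20; 2,1,2,4,6,…,1,2,40] (ℓ=16, even), read p_15/q_15
a_0=20:  p_0=20·1+0=20,  q_0=20·0+1=1
…
a_2=1:  p_2=1·41+20=61,  q_2=1·2+1=3
a_3=2:  p_3=2·61+41=163,  q_3=2·3+2=8
…
a_7=1:  p_7=1·5154+4441=9595,  q_7=1·253+218=471
…
a_9=1:  p_9=1·33939+9595=43534,  q_9=1·1666+471=2137
a_10=1:  p_10=1·43534+33939=77473,  q_10=1·2137+1666=3803
a_11=6:  p_11=6·77473+43534=508372,  q_11=6·3803+2137=24955
a_12=4:  p_12=4·508372+77473=2110961,  q_12=4·24955+3803=103623
a_13=2:  p_13=2·2110961+508372=4730294,  q_13=2·103623+24955=232201
a_14=1:  p_14=1·4730294+2110961=6841255,  q_14=1·232201+103623=335824
a_15=2:  p_15=2·6841255+4730294=18412804,  q_15=2·335824+232201=903849
(x₁, y₁) = (18412804, 903849);  18412804² − 415·903849² = 1 ✓

18412804 903849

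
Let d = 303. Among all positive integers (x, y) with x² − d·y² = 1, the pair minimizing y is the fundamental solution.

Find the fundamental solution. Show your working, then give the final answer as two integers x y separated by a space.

d=303: √d = [17; 2,2,5,2,2,34] (ℓ=6, even), read p_5/q_5
k=0  a_k=17  p_k/q_k = 17/1
k=1  a_k=2  p_k/q_k = 35/2
k=2  a_k=2  p_k/q_k = 87/5
k=3  a_k=5  p_k/q_k = 470/27
k=4  a_k=2  p_k/q_k = 1027/59
k=5  a_k=2  p_k/q_k = 2524/145
→ (2524, 145).  Check: 2524²=6370576, 303·145²=6370575, difference 1.

2524 145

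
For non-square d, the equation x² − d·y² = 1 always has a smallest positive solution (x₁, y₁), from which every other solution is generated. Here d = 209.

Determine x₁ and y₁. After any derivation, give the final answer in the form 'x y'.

46551 3220

[14; 2,5,3,2,3,5,2,28] for √209; ℓ=8 ⇒ convergent index 7
step 0: (14, 1)  from 14·(1,0) + (0,1)
step 1: (29, 2)  from 2·(14,1) + (1,0)
…
step 3: (506, 35)  from 3·(159,11) + (29,2)
…
step 5: (4019, 278)  from 3·(1171,81) + (506,35)
step 6: (21266, 1471)  from 5·(4019,278) + (1171,81)
step 7: (46551, 3220)  from 2·(21266,1471) + (4019,278)
(x₁, y₁) = (46551, 3220);  46551² − 209·3220² = 1 ✓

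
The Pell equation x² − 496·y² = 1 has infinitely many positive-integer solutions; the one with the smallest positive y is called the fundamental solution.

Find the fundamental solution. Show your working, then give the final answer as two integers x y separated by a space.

4620799 207480

[22; 3,1,2,4,1,…,1,3,44] for √496; ℓ=16 ⇒ convergent index 15
k=0  a_k=22  p_k/q_k = 22/1
…
k=7  a_k=2  p_k/q_k = 6080/273
…
k=9  a_k=2  p_k/q_k = 35166/1579
k=10  a_k=1  p_k/q_k = 49709/2232
…
k=12  a_k=4  p_k/q_k = 389209/17476
k=13  a_k=2  p_k/q_k = 863293/38763
k=14  a_k=1  p_k/q_k = 1252502/56239
k=15  a_k=3  p_k/q_k = 4620799/207480
(x₁, y₁) = (4620799, 207480);  4620799² − 496·207480² = 1 ✓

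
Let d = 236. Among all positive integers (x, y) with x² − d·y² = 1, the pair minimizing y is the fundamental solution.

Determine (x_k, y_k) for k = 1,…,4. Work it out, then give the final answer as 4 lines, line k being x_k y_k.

561799 36570
631236232801 41089978860
709255768702176199 46168618067101710
796918363201596536611201 51874966922918257173720

√236 → a₀=15, period (2,1,3,5,1,6,1,5,3,1,2,30); ℓ=12 even so k=11
step 0: (15, 1)  from 15·(1,0) + (0,1)
…
step 4: (891, 58)  from 5·(169,11) + (46,3)
…
step 10: (203535, 13249)  from 1·(154729,10072) + (48806,3177)
step 11: (561799, 36570)  from 2·(203535,13249) + (154729,10072)
fundamental: x₁=561799, y₁=36570  (since 315618116401 − 236·1337364900 = 1)
(x_2, y_2) = (561799·561799 + 236·36570·36570, 561799·36570 + 36570·561799) = (631236232801, 41089978860)
(x_3, y_3) = (561799·631236232801 + 236·36570·41089978860, 561799·41089978860 + 36570·631236232801) = (709255768702176199, 46168618067101710)
(x_4, y_4) = (561799·709255768702176199 + 236·36570·46168618067101710, 561799·46168618067101710 + 36570·709255768702176199) = (796918363201596536611201, 51874966922918257173720)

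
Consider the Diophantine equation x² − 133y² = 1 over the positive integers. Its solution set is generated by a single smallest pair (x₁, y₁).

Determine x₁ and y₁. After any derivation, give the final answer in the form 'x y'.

2588599 224460

d=133: √d = [11; 1,1,7,5,1,…,1,1,22] (ℓ=16, even), read p_15/q_15
step 0: (11, 1)  from 11·(1,0) + (0,1)
…
step 2: (23, 2)  from 1·(12,1) + (11,1)
step 3: (173, 15)  from 7·(23,2) + (12,1)
step 4: (888, 77)  from 5·(173,15) + (23,2)
step 5: (1061, 92)  from 1·(888,77) + (173,15)
step 6: (1949, 169)  from 1·(1061,92) + (888,77)
…
step 9: (10979, 952)  from 1·(7969,691) + (3010,261)
step 10: (18948, 1643)  from 1·(10979,952) + (7969,691)
…
step 13: (1210008, 104921)  from 7·(168583,14618) + (29927,2595)
step 14: (1378591, 119539)  from 1·(1210008,104921) + (168583,14618)
step 15: (2588599, 224460)  from 1·(1378591,119539) + (1210008,104921)
fundamental: x₁=2588599, y₁=224460  (since 6700844782801 − 133·50382291600 = 1)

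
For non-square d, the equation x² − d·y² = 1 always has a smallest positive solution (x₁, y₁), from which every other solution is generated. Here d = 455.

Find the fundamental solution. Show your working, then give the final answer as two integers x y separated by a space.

d=455: √d = [21; 3,42] (ℓ=2, even), read p_1/q_1
k=0  a_k=21  p_k/q_k = 21/1
k=1  a_k=3  p_k/q_k = 64/3
(x₁, y₁) = (64, 3);  64² − 455·3² = 1 ✓

64 3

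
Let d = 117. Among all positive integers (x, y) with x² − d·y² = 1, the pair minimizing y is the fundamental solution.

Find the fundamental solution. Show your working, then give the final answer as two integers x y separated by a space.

[10; 1,4,2,4,1,20] for √117; ℓ=6 ⇒ convergent index 5
step 0: (10, 1)  from 10·(1,0) + (0,1)
…
step 3: (119, 11)  from 2·(54,5) + (11,1)
step 4: (530, 49)  from 4·(119,11) + (54,5)
step 5: (649, 60)  from 1·(530,49) + (119,11)
(x₁, y₁) = (649, 60);  649² − 117·60² = 1 ✓

649 60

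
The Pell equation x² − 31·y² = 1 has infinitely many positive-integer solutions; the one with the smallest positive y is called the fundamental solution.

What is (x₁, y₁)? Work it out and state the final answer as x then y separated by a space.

√31 = [5; 1,1,3,5,3,1,1,10, …], period ℓ=8 (even) → k=7
step 0: (5, 1)  from 5·(1,0) + (0,1)
…
step 2: (11, 2)  from 1·(6,1) + (5,1)
step 3: (39, 7)  from 3·(11,2) + (6,1)
step 4: (206, 37)  from 5·(39,7) + (11,2)
…
step 6: (863, 155)  from 1·(657,118) + (206,37)
step 7: (1520, 273)  from 1·(863,155) + (657,118)
fundamental: x₁=1520, y₁=273  (since 2310400 − 31·74529 = 1)

1520 273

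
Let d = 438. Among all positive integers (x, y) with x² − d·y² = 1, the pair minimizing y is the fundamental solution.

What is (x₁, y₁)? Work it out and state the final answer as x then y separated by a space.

[20; 1,12,1,40] for √438; ℓ=4 ⇒ convergent index 3
k=0  a_k=20  p_k/q_k = 20/1
…
k=2  a_k=12  p_k/q_k = 272/13
k=3  a_k=1  p_k/q_k = 293/14
fundamental: x₁=293, y₁=14  (since 85849 − 438·196 = 1)

293 14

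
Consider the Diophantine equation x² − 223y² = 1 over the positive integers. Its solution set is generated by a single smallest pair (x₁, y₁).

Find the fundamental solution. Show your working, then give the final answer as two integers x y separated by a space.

224 15

√223 → a₀=14, period (1,13,1,28); ℓ=4 even so k=3
a_0=14:  p_0=14·1+0=14,  q_0=14·0+1=1
…
a_2=13:  p_2=13·15+14=209,  q_2=13·1+1=14
a_3=1:  p_3=1·209+15=224,  q_3=1·14+1=15
→ (224, 15).  Check: 224²=50176, 223·15²=50175, difference 1.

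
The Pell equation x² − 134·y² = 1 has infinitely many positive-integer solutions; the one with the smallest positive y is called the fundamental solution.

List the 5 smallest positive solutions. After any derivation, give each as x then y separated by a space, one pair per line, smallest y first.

d=134: √d = [11; 1,1,2,1,3,…,1,1,22] (ℓ=14, even), read p_13/q_13
k=0  a_k=11  p_k/q_k = 11/1
…
k=9  a_k=3  p_k/q_k = 17630/1523
…
k=12  a_k=1  p_k/q_k = 84029/7259
k=13  a_k=1  p_k/q_k = 145925/12606
→ (145925, 12606).  Check: 145925²=21294105625, 134·12606²=21294105624, difference 1.
(x_2, y_2) = (145925·145925 + 134·12606·12606, 145925·12606 + 12606·145925) = (42588211249, 3679061100)
(x_3, y_3) = (145925·42588211249 + 134·12606·3679061100, 145925·3679061100 + 12606·42588211249) = (12429369452874725, 1073733982022394)
(x_4, y_4) = (145925·12429369452874725 + 134·12606·1073733982022394, 145925·1073733982022394 + 12606·12429369452874725) = (3627511474778900280001, 313369262649556627800)
(x_5, y_5) = (145925·3627511474778900280001 + 134·12606·313369262649556627800, 145925·313369262649556627800 + 12606·3627511474778900280001) = (1058689223901792677265417125, 91456819303199367841407606)

145925 12606
42588211249 3679061100
12429369452874725 1073733982022394
3627511474778900280001 313369262649556627800
1058689223901792677265417125 91456819303199367841407606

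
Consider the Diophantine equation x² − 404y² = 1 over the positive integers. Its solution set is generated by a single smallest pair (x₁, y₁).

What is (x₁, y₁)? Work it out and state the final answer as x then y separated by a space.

√404 = [20; 10,40, …], period ℓ=2 (even) → k=1
step 0: (20, 1)  from 20·(1,0) + (0,1)
step 1: (201, 10)  from 10·(20,1) + (1,0)
→ (201, 10).  Check: 201²=40401, 404·10²=40400, difference 1.

201 10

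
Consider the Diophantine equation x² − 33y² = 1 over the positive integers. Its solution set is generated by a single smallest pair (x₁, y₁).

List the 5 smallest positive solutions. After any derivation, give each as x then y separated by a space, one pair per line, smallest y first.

23 4
1057 184
48599 8460
2234497 388976
102738263 17884436

[5; 1,2,1,10] for √33; ℓ=4 ⇒ convergent index 3
a_0=5:  p_0=5·1+0=5,  q_0=5·0+1=1
a_1=1:  p_1=1·5+1=6,  q_1=1·1+0=1
a_2=2:  p_2=2·6+5=17,  q_2=2·1+1=3
a_3=1:  p_3=1·17+6=23,  q_3=1·3+1=4
fundamental: x₁=23, y₁=4  (since 529 − 33·16 = 1)
(x_2, y_2) = (23·23 + 33·4·4, 23·4 + 4·23) = (1057, 184)
(x_3, y_3) = (23·1057 + 33·4·184, 23·184 + 4·1057) = (48599, 8460)
(x_4, y_4) = (23·48599 + 33·4·8460, 23·8460 + 4·48599) = (2234497, 388976)
(x_5, y_5) = (23·2234497 + 33·4·388976, 23·388976 + 4·2234497) = (102738263, 17884436)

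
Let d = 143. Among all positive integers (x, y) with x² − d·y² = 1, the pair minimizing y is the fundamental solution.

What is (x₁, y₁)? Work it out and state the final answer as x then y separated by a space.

12 1

√143 → a₀=11, period (1,22); ℓ=2 even so k=1
k=0  a_k=11  p_k/q_k = 11/1
k=1  a_k=1  p_k/q_k = 12/1
fundamental: x₁=12, y₁=1  (since 144 − 143·1 = 1)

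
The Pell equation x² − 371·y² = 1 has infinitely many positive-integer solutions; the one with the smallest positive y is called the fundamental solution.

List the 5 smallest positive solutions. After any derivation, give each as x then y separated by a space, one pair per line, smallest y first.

1695 88
5746049 298320
19479104415 1011304712
66034158220801 3428322675360
223855776889410975 11622012858165688

√371 = [19; 3,1,4,1,3,38, …], period ℓ=6 (even) → k=5
a_0=19:  p_0=19·1+0=19,  q_0=19·0+1=1
…
a_3=4:  p_3=4·77+58=366,  q_3=4·4+3=19
a_4=1:  p_4=1·366+77=443,  q_4=1·19+4=23
a_5=3:  p_5=3·443+366=1695,  q_5=3·23+19=88
fundamental: x₁=1695, y₁=88  (since 2873025 − 371·7744 = 1)
(x_2, y_2) = (1695·1695 + 371·88·88, 1695·88 + 88·1695) = (5746049, 298320)
(x_3, y_3) = (1695·5746049 + 371·88·298320, 1695·298320 + 88·5746049) = (19479104415, 1011304712)
(x_4, y_4) = (1695·19479104415 + 371·88·1011304712, 1695·1011304712 + 88·19479104415) = (66034158220801, 3428322675360)
(x_5, y_5) = (1695·66034158220801 + 371·88·3428322675360, 1695·3428322675360 + 88·66034158220801) = (223855776889410975, 11622012858165688)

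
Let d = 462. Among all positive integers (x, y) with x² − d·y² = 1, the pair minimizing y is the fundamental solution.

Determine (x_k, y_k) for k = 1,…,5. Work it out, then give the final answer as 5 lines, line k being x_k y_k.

43 2
3697 172
317899 14790
27335617 1271768
2350545163 109357258

d=462: √d = [21; 2,42] (ℓ=2, even), read p_1/q_1
a_0=21:  p_0=21·1+0=21,  q_0=21·0+1=1
a_1=2:  p_1=2·21+1=43,  q_1=2·1+0=2
→ (43, 2).  Check: 43²=1849, 462·2²=1848, difference 1.
k=2:  x_2 = 43·43+462·2·2 = 3697,  y_2 = 43·2+2·43 = 172
k=3:  x_3 = 43·3697+462·2·172 = 317899,  y_3 = 43·172+2·3697 = 14790
k=4:  x_4 = 43·317899+462·2·14790 = 27335617,  y_4 = 43·14790+2·317899 = 1271768
k=5:  x_5 = 43·27335617+462·2·1271768 = 2350545163,  y_5 = 43·1271768+2·27335617 = 109357258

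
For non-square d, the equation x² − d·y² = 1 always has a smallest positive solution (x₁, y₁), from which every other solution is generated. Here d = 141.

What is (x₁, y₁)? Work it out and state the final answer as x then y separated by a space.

√141 → a₀=11, period (1,6,1,22); ℓ=4 even so k=3
i=0: a=11 ⇒ p=11, q=1
i=1: a=1 ⇒ p=12, q=1
i=2: a=6 ⇒ p=83, q=7
i=3: a=1 ⇒ p=95, q=8
→ (95, 8).  Check: 95²=9025, 141·8²=9024, difference 1.

95 8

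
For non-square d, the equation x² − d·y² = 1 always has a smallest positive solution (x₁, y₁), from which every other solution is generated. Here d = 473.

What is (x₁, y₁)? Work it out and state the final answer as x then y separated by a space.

87 4

√473 = [21; 1,2,1,42, …], period ℓ=4 (even) → k=3
step 0: (21, 1)  from 21·(1,0) + (0,1)
step 1: (22, 1)  from 1·(21,1) + (1,0)
step 2: (65, 3)  from 2·(22,1) + (21,1)
step 3: (87, 4)  from 1·(65,3) + (22,1)
(x₁, y₁) = (87, 4);  87² − 473·4² = 1 ✓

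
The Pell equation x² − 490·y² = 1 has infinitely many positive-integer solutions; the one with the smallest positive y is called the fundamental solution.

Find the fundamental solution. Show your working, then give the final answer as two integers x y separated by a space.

1039681 46968

d=490: √d = [22; 7,2,1,4,4,4,1,2,7,44] (ℓ=10, even), read p_9/q_9
k=0  a_k=22  p_k/q_k = 22/1
…
k=4  a_k=4  p_k/q_k = 2280/103
k=5  a_k=4  p_k/q_k = 9607/434
…
k=8  a_k=2  p_k/q_k = 141338/6385
k=9  a_k=7  p_k/q_k = 1039681/46968
fundamental: x₁=1039681, y₁=46968  (since 1080936581761 − 490·2205993024 = 1)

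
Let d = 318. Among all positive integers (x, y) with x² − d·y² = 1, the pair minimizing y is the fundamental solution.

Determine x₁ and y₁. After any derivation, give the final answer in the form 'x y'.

107 6

[17; 1,4,1,34] for √318; ℓ=4 ⇒ convergent index 3
step 0: (17, 1)  from 17·(1,0) + (0,1)
step 1: (18, 1)  from 1·(17,1) + (1,0)
step 2: (89, 5)  from 4·(18,1) + (17,1)
step 3: (107, 6)  from 1·(89,5) + (18,1)
fundamental: x₁=107, y₁=6  (since 11449 − 318·36 = 1)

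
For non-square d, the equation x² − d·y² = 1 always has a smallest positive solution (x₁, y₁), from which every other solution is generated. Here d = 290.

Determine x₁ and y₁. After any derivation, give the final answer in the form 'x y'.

579 34

d=290: √d = [17; 34] (ℓ=1, odd), read p_1/q_1
a_0=17:  p_0=17·1+0=17,  q_0=17·0+1=1
a_1=34:  p_1=34·17+1=579,  q_1=34·1+0=34
→ (579, 34).  Check: 579²=335241, 290·34²=335240, difference 1.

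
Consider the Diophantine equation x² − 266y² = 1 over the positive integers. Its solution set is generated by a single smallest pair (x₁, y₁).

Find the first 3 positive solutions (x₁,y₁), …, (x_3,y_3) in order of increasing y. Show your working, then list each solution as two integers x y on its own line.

685 42
938449 57540
1285674445 78829758

√266 → a₀=16, period (3,4,3,32); ℓ=4 even so k=3
k=0  a_k=16  p_k/q_k = 16/1
k=1  a_k=3  p_k/q_k = 49/3
k=2  a_k=4  p_k/q_k = 212/13
k=3  a_k=3  p_k/q_k = 685/42
fundamental: x₁=685, y₁=42  (since 469225 − 266·1764 = 1)
(685+42√266)^2 = 938449 + 57540√266
(685+42√266)^3 = 1285674445 + 78829758√266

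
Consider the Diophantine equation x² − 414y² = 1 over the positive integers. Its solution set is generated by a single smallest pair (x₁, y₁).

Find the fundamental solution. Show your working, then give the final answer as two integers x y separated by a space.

[20; 2,1,7,2,7,1,2,40] for √414; ℓ=8 ⇒ convergent index 7
k=0  a_k=20  p_k/q_k = 20/1
…
k=3  a_k=7  p_k/q_k = 468/23
k=4  a_k=2  p_k/q_k = 997/49
…
k=6  a_k=1  p_k/q_k = 8444/415
k=7  a_k=2  p_k/q_k = 24335/1196
fundamental: x₁=24335, y₁=1196  (since 592192225 − 414·1430416 = 1)

24335 1196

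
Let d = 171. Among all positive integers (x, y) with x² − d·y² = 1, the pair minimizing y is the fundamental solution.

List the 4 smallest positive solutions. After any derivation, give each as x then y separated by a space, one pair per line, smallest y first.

√171 = [13; 13,26, …], period ℓ=2 (even) → k=1
step 0: (13, 1)  from 13·(1,0) + (0,1)
step 1: (170, 13)  from 13·(13,1) + (1,0)
(x₁, y₁) = (170, 13);  170² − 171·13² = 1 ✓
n=2: (170,13)∘(170,13) = (170·170+171·13·13, 170·13+13·170) = (57799,4420)
n=3: (57799,4420)∘(170,13) = (170·57799+171·13·4420, 170·4420+13·57799) = (19651490,1502787)
n=4: (19651490,1502787)∘(170,13) = (170·19651490+171·13·1502787, 170·1502787+13·19651490) = (6681448801,510943160)

170 13
57799 4420
19651490 1502787
6681448801 510943160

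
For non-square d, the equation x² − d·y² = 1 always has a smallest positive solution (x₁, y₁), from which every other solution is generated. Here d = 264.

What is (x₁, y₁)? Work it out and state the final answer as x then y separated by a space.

65 4

[16; 4,32] for √264; ℓ=2 ⇒ convergent index 1
i=0: a=16 ⇒ p=16, q=1
i=1: a=4 ⇒ p=65, q=4
(x₁, y₁) = (65, 4);  65² − 264·4² = 1 ✓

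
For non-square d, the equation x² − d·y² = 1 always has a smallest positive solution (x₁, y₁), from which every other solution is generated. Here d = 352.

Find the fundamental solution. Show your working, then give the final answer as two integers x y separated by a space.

√352 → a₀=18, period (1,3,5,9,5,3,1,36); ℓ=8 even so k=7
a_0=18:  p_0=18·1+0=18,  q_0=18·0+1=1
a_1=1:  p_1=1·18+1=19,  q_1=1·1+0=1
…
a_3=5:  p_3=5·75+19=394,  q_3=5·4+1=21
a_4=9:  p_4=9·394+75=3621,  q_4=9·21+4=193
…
a_6=3:  p_6=3·18499+3621=59118,  q_6=3·986+193=3151
a_7=1:  p_7=1·59118+18499=77617,  q_7=1·3151+986=4137
(x₁, y₁) = (77617, 4137);  77617² − 352·4137² = 1 ✓

77617 4137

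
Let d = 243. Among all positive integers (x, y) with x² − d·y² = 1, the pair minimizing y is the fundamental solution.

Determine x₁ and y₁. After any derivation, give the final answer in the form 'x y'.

70226 4505

√243 → a₀=15, period (1,1,2,3,15,3,2,1,1,30); ℓ=10 even so k=9
i=0: a=15 ⇒ p=15, q=1
…
i=4: a=3 ⇒ p=265, q=17
i=5: a=15 ⇒ p=4053, q=260
…
i=7: a=2 ⇒ p=28901, q=1854
i=8: a=1 ⇒ p=41325, q=2651
i=9: a=1 ⇒ p=70226, q=4505
→ (70226, 4505).  Check: 70226²=4931691076, 243·4505²=4931691075, difference 1.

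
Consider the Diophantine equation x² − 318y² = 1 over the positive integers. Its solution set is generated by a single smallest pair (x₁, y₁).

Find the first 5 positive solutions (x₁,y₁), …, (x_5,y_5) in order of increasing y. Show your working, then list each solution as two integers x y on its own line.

√318 → a₀=17, period (1,4,1,34); ℓ=4 even so k=3
a_0=17:  p_0=17·1+0=17,  q_0=17·0+1=1
a_1=1:  p_1=1·17+1=18,  q_1=1·1+0=1
a_2=4:  p_2=4·18+17=89,  q_2=4·1+1=5
a_3=1:  p_3=1·89+18=107,  q_3=1·5+1=6
→ (107, 6).  Check: 107²=11449, 318·6²=11448, difference 1.
(x_2, y_2) = (107·107 + 318·6·6, 107·6 + 6·107) = (22897, 1284)
(x_3, y_3) = (107·22897 + 318·6·1284, 107·1284 + 6·22897) = (4899851, 274770)
(x_4, y_4) = (107·4899851 + 318·6·274770, 107·274770 + 6·4899851) = (1048545217, 58799496)
(x_5, y_5) = (107·1048545217 + 318·6·58799496, 107·58799496 + 6·1048545217) = (224383776587, 12582817374)

107 6
22897 1284
4899851 274770
1048545217 58799496
224383776587 12582817374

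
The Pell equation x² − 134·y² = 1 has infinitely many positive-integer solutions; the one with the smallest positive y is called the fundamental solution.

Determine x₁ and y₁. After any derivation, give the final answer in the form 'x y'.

√134 → a₀=11, period (1,1,2,1,3,…,1,1,22); ℓ=14 even so k=13
k=0  a_k=11  p_k/q_k = 11/1
k=1  a_k=1  p_k/q_k = 12/1
…
k=4  a_k=1  p_k/q_k = 81/7
…
k=11  a_k=2  p_k/q_k = 61896/5347
k=12  a_k=1  p_k/q_k = 84029/7259
k=13  a_k=1  p_k/q_k = 145925/12606
→ (145925, 12606).  Check: 145925²=21294105625, 134·12606²=21294105624, difference 1.

145925 12606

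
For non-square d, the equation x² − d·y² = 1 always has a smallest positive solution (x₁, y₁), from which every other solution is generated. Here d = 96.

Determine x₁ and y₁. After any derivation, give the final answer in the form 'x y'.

49 5

[9; 1,3,1,18] for √96; ℓ=4 ⇒ convergent index 3
k=0  a_k=9  p_k/q_k = 9/1
…
k=2  a_k=3  p_k/q_k = 39/4
k=3  a_k=1  p_k/q_k = 49/5
→ (49, 5).  Check: 49²=2401, 96·5²=2400, difference 1.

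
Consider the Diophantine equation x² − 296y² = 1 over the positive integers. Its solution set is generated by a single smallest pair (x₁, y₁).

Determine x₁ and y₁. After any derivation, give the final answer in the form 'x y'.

3699 215

[17; 4,1,7,1,4,34] for √296; ℓ=6 ⇒ convergent index 5
k=0  a_k=17  p_k/q_k = 17/1
k=1  a_k=4  p_k/q_k = 69/4
…
k=3  a_k=7  p_k/q_k = 671/39
k=4  a_k=1  p_k/q_k = 757/44
k=5  a_k=4  p_k/q_k = 3699/215
(x₁, y₁) = (3699, 215);  3699² − 296·215² = 1 ✓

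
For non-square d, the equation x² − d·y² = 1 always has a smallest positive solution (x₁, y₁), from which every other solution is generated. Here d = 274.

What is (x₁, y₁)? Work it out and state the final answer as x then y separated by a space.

√274 → a₀=16, period (1,1,4,4,1,1,32); ℓ=7 odd so k=13
k=0  a_k=16  p_k/q_k = 16/1
…
k=3  a_k=4  p_k/q_k = 149/9
…
k=5  a_k=1  p_k/q_k = 778/47
…
k=8  a_k=1  p_k/q_k = 47209/2852
k=9  a_k=1  p_k/q_k = 93011/5619
k=10  a_k=4  p_k/q_k = 419253/25328
k=11  a_k=4  p_k/q_k = 1770023/106931
k=12  a_k=1  p_k/q_k = 2189276/132259
k=13  a_k=1  p_k/q_k = 3959299/239190
(x₁, y₁) = (3959299, 239190);  3959299² − 274·239190² = 1 ✓

3959299 239190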